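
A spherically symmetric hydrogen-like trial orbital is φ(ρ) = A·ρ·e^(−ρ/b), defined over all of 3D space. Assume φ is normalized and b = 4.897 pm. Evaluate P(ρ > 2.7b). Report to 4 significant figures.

P ≈ 0.3733

With dV = 4πρ²dρ, the probability is ∫|φ|² dV over ρ > 2.7b.
A² is fixed by ∫₀^∞ 4πρ²|φ|² dρ = 1, i.e. A² = (3·π·b^5)^(−1).
In terms of u = ρ/b (A², 4π and the length scale all cancel between numerator and denominator), P = [∫_{2.7}^{∞} u^4·e^(-2·u) du] / [∫_{0}^{∞} u^4·e^(-2·u) du].
An antiderivative of u^4·e^(-2·u) is -(u^4/2 + u^3 + 3·u^2/2 + 3·u/2 + 3/4)·e^(-2·u); evaluating from 2.7 to ∞ gives ≈ 0.279983, while the full integral is 3/4.
Taking the ratio yields P = 0.37331.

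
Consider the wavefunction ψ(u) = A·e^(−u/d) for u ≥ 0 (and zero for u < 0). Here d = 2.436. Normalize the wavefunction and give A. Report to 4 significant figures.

A ≈ 0.9061

We need A² ∫|f|² du = 1, taking the integral from 0 to ∞.
With ∫₀^∞ u^0 e^(−αu) du = 0!/α^1, with ψ = A·e^(−u/d), the integral evaluates to A²·[d/2].
Hence A² = 1/[d/2].
Substituting d = 2.436 gives A² = 0.82102, so A = 0.90610.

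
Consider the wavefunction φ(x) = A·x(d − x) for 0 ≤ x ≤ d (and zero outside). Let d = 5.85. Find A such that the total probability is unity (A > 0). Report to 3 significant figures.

A ≈ 0.0662

We need A² ∫|f|² dx = 1, taking the integral from 0 to d.
∫|φ|² dx = A²·(d^5/30).
Setting this equal to 1 gives A² = 1/(d^5/30).
Plugging in d = 5.85 yields A = 0.06617.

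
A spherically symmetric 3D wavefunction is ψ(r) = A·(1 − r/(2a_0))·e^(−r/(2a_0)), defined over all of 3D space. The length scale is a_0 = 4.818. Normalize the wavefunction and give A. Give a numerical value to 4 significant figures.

The normalization condition is ∫|ψ|² 4πr² dr = 1 from 0 to ∞.
In 3D with spherical symmetry the volume element is 4πr² dr.
Using ∫₀^∞ rⁿ e^(−αr) dr = n!/αⁿ⁺¹, with ψ = A·(1 − r/(2a_0))·e^(−r/(2a_0)), the integral evaluates to A²·[8·π·a_0^3].
Hence A² = 1/[8·π·a_0^3].
Substituting a_0 = 4.818 gives A² = 0.00035576, so A = 0.018862.

A ≈ 0.01886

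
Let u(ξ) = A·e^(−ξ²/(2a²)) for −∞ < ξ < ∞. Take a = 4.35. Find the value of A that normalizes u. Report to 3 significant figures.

Normalization requires ∫|u|² dξ = 1, integrated from −∞ to ∞.
The integral (without the A² prefactor) comes out to √(π)·a.
Setting this equal to 1 gives A² = 1/(√(π)·a).
Plugging in a = 4.35 yields A = 0.3601.

A ≈ 0.360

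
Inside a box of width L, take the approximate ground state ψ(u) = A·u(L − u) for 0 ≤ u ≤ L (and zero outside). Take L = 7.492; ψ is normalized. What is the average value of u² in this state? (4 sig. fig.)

⟨u^2⟩ ≈ 16.04

⟨u²⟩ = ∫ u^2 |ψ|² du over the full domain.
Expanding the polynomial and integrating term by term, the ratio of the moment integral to the normalization integral gives ⟨u²⟩ = 2·L^2/7.
Putting L = 7.492 gives 16.037.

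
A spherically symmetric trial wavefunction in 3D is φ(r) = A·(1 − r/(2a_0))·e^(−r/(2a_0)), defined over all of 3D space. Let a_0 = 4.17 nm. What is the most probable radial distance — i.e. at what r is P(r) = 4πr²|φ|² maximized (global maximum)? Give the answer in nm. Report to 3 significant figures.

Set d/dr [P(r) = 4πr²|φ|²] = 0 and solve for r > 0.
This gives r = a_0·(√(5) + 3).
With a_0 = 4.17, the most probable radial distance is 21.83 nm.

r ≈ 21.8 nm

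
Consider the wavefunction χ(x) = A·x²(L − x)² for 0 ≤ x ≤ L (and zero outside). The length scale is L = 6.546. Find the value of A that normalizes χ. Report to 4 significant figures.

A ≈ 0.005343

Require ∫ |χ|² dx = 1 over the whole domain.
Expanding the polynomial and integrating term by term, with χ = A·x²(L − x)², the integral evaluates to A²·[L^9/630].
Plugging in L = 6.546 yields A = 0.0053429.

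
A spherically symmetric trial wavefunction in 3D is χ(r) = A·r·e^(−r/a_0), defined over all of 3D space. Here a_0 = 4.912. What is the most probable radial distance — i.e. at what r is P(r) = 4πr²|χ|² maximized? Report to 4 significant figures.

r ≈ 9.824

Set d/dr [P(r) = 4πr²|χ|²] = 0 and solve for r > 0.
Solving yields r = 2·a_0.
With a_0 = 4.912, the most probable radial distance is 9.8240.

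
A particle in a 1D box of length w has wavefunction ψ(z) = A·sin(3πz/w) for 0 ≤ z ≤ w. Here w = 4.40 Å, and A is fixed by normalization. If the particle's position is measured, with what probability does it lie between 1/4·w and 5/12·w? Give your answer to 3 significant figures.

P ≈ 0.0606

P = ∫_{1/4·w}^{5/12·w} |ψ(z)|² dz.
With A² fixed by ∫|ψ|² = 1, i.e. A² = (w/2)^(−1), substitute and integrate.
Let u = z/w; then A² and the length scale cancel, so P = ∫_{1/4}^{5/12} sin(3·π·u)^2 du ÷ ∫_{0}^{1} sin(3·π·u)^2 du.
With ∫ sin(3·π·u)^2 du = u/2 - sin(6·π·u)/(12·π) + C, the region integral is 1/12 - 1/(6·π) and the full one is 1/2.
Taking the ratio, P = (-2 + π)/(6·π).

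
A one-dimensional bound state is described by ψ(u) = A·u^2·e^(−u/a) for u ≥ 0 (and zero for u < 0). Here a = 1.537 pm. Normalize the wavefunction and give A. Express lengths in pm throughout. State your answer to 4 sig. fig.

A ≈ 0.3943 pm^(-5/2)

Require ∫ |ψ|² du = 1 over the whole domain.
∫|ψ|² du = A²·(3·a^5/4).
So A² = (3·a^5/4)^(−1).
With a = 1.537: A² = 0.15544 and A = 0.39426.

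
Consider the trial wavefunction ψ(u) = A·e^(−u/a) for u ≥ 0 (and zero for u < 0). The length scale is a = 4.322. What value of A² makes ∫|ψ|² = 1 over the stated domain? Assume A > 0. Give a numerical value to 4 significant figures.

A^2 ≈ 0.4627

We need A² ∫|f|² du = 1, taking the integral from 0 to ∞.
Using ∫₀^∞ uⁿ e^(−αu) du = n!/αⁿ⁺¹, with ψ = A·e^(−u/a), the integral evaluates to A²·[a/2].
So A² = (a/2)^(−1).
Substituting a = 4.322 gives A² = 0.46275, so A = 0.68026.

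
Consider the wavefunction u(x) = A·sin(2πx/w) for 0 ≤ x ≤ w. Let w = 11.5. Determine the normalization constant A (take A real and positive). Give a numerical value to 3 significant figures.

The normalization condition is ∫|u|² dx = 1 from 0 to w.
Carrying out the integral gives A² · w/2.
Plugging in w = 11.5 yields A = 0.4170.

A ≈ 0.417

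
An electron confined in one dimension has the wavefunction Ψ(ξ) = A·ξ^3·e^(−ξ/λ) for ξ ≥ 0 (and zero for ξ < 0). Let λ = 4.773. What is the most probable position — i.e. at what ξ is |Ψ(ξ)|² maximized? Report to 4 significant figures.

ξ ≈ 14.32

The maximum of |Ψ(ξ)|² occurs where its derivative vanishes.
This gives ξ = 3·λ.
With λ = 4.773, the most probable position is 14.319.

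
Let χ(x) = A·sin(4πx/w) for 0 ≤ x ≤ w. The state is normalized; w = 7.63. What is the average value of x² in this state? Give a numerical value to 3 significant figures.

By definition ⟨x²⟩ = ∫ x^2 |χ(x)|² dx.
Using sin²θ = (1 − cos 2θ)/2, since the A² factors cancel between numerator and denominator, ⟨x²⟩ = -w^2/(32·π^2) + w^2/3.
With w = 7.63, ⟨x^2⟩ = 19.22.

⟨x^2⟩ ≈ 19.2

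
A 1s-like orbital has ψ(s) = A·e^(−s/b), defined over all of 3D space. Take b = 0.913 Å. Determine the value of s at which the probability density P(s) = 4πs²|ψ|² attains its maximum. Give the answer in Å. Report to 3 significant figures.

s ≈ 0.913 Å

Differentiate P(s) = 4πs²|ψ|² with respect to s and set to zero.
This gives s = b.
With b = 0.913, the most probable radial distance is 0.9130 Å.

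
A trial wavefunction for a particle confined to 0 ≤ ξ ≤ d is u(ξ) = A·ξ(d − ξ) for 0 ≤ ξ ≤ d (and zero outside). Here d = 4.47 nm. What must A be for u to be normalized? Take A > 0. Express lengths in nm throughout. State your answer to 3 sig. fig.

A ≈ 0.130 nm^(-5/2)

The normalization condition is ∫|u|² dξ = 1 from 0 to d.
Carrying out the integral gives A² · d^5/30.
Hence A² = 1/[d^5/30].
Substituting d = 4.47 gives A² = 0.01681, so A = 0.1297.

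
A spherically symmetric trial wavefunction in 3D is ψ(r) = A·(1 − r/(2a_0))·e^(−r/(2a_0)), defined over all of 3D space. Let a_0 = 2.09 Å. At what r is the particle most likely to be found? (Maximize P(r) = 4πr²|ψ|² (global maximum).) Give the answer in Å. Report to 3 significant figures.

r ≈ 10.9 Å

The maximum of P(r) = 4πr²|ψ|² occurs where its derivative vanishes.
This gives r = a_0·(√(5) + 3).
With a_0 = 2.09, the most probable radial distance is 10.94 Å.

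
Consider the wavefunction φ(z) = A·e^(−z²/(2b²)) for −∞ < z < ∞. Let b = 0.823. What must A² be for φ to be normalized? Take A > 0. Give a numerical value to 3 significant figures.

A^2 ≈ 0.686

The normalization condition is ∫|φ|² dz = 1 from −∞ to ∞.
With φ = A·e^(−z²/(2b²)), the integral evaluates to A²·[√(π)·b].
So A² = (√(π)·b)^(−1).
Substituting b = 0.823 gives A² = 0.6855, so A = 0.8280.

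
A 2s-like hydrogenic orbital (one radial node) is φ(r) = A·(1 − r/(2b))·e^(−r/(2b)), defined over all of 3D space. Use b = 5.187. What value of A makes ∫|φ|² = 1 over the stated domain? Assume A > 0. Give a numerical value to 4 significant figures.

A ≈ 0.01689

Require ∫ |φ|² 4πr² dr = 1 over the whole domain.
The angular integral contributes 4π, leaving ∫₀^∞ r²|φ|² dr.
The integral (without the A² prefactor) comes out to 8·π·b^3.
Setting this equal to 1 gives A² = 1/(8·π·b^3).
Plugging in b = 5.187 yields A = 0.016885.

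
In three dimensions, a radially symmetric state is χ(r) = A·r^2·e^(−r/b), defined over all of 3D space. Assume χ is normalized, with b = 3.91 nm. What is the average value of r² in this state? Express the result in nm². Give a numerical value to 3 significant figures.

⟨r²⟩ = ∫ r^2 |χ|² 4πr² dr over the full domain.
The ratio of the moment integral to the normalization integral gives ⟨r²⟩ = 14·b^2.
With b = 3.91, ⟨r^2⟩ = 214.0.

⟨r^2⟩ ≈ 214 nm^2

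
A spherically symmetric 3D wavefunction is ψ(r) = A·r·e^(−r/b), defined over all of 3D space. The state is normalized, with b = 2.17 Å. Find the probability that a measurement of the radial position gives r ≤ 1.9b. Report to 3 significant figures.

P = ∫ |ψ|² 4πr² dr over r ≤ 1.9b.
Normalization gives A² = 1/(3·π·b^5).
In terms of u = r/b (A², 4π and the length scale all cancel between numerator and denominator), P = [∫_{0}^{1.9} u^4·e^(-2·u) du] / [∫_{0}^{∞} u^4·e^(-2·u) du].
An antiderivative of u^4·e^(-2·u) is -(u^4/2 + u^3 + 3·u^2/2 + 3·u/2 + 3/4)·e^(-2·u); evaluating from 0 to 1.9 gives ≈ 0.24912, while the full integral is 3/4.
Taking the ratio yields P = 0.3322.

P ≈ 0.332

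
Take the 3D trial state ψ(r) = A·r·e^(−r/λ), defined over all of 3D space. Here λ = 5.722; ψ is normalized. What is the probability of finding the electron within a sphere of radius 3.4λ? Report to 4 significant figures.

P ≈ 0.8080

P = ∫ |ψ|² 4πr² dr over r ≤ 3.4λ.
The full normalization integral is A²·[3·π·λ^5] = 1, fixing A².
Let u = r/λ; then A², 4π and the length scale all cancel, so P = ∫_{0}^{3.4} u^4·e^(-2·u) du ÷ ∫_{0}^{∞} u^4·e^(-2·u) du.
Using ∫ u^4·e^(-2·u) du = -(u^4/2 + u^3 + 3·u^2/2 + 3·u/2 + 3/4)·e^(-2·u), the numerator is ≈ 0.605977 and the denominator is 3/4.
The region integral divided by the full integral gives P = 0.80797.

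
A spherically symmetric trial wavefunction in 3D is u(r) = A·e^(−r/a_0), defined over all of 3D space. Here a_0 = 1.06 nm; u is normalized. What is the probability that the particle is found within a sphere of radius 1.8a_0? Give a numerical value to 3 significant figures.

P = ∫ |u|² 4πr² dr over r ≤ 1.8a_0.
A² is fixed by ∫₀^∞ 4πr²|u|² dr = 1, i.e. A² = (π·a_0^3)^(−1).
In terms of t = r/a_0 (A², 4π and the length scale all cancel between numerator and denominator), P = [∫_{0}^{1.8} t^2·e^(-2·t) dt] / [∫_{0}^{∞} t^2·e^(-2·t) dt].
With ∫ t^2·e^(-2·t) dt = -(2·t^2 + 2·t + 1)·e^(-2·t)/4 + C, the region integral is 1/4 - 277·e^(-18/5)/100 and the full one is 1/4.
This evaluates to P = 0.6973.

P ≈ 0.697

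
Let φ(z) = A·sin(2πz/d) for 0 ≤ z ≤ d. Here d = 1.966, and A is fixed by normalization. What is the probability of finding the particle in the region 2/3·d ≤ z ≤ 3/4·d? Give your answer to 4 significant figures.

The probability is P = ∫ |φ|² dz over [2/3·d, 3/4·d].
Since A² = 1/(d/2), this is the region integral divided by the full normalization integral.
Substituting u = z/d, A² and the length scale cancel in the ratio: P = ∫_{2/3}^{3/4} sin(2·π·u)^2 du / ∫_{0}^{1} sin(2·π·u)^2 du.
With ∫ sin(2·π·u)^2 du = u/2 - sin(4·π·u)/(8·π) + C, the region integral is √(3)/(16·π) + 1/24 and the full one is 1/2.
The result is P = (√(3)/8 + π/12)/π.

P ≈ 0.1522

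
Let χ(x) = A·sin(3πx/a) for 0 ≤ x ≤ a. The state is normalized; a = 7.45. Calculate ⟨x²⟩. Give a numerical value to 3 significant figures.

The expectation value is the |χ|²-weighted average of x^2: ∫ x^2|χ|² dx.
With ∫₀^a sin²(nπx/a) dx = a/2, since the A² factors cancel between numerator and denominator, ⟨x²⟩ = -a^2/(18·π^2) + a^2/3.
With a = 7.45, ⟨x^2⟩ = 18.19.

⟨x^2⟩ ≈ 18.2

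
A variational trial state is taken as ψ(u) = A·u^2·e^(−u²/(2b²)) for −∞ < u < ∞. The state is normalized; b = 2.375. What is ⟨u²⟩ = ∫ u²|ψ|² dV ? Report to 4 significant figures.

The expectation value is the |ψ|²-weighted average of u^2: ∫ u^2|ψ|² du.
Evaluating both integrals, ⟨u²⟩ = 5·b^2/2.
Putting b = 2.375 gives 14.102.

⟨u^2⟩ ≈ 14.10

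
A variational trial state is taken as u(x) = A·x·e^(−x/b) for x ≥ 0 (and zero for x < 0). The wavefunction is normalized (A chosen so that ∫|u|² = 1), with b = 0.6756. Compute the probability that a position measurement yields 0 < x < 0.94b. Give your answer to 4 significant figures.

P ≈ 0.2909

|u|² is the probability density, so P = ∫_{0}^{0.94b} |u|² dx.
Since A² = 1/(b^3/4), this is the region integral divided by the full normalization integral.
Substituting t = x/b, A² and the length scale cancel in the ratio: P = ∫_{0}^{0.94} t^2·e^(-2·t) dt / ∫_{0}^{∞} t^2·e^(-2·t) dt.
With ∫ t^2·e^(-2·t) dt = -(2·t^2 + 2·t + 1)·e^(-2·t)/4 + C, the region integral is 1/4 - 5809·e^(-47/25)/5000 and the full one is 1/4.
The result is P = 0.29088.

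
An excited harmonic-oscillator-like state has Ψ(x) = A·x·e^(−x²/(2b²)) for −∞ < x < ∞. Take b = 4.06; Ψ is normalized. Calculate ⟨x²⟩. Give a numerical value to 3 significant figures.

⟨x^2⟩ ≈ 24.7

The expectation value is the |Ψ|²-weighted average of x^2: ∫ x^2|Ψ|² dx.
Since the A² factors cancel between numerator and denominator, ⟨x²⟩ = 3·b^2/2.
With b = 4.06, ⟨x^2⟩ = 24.73.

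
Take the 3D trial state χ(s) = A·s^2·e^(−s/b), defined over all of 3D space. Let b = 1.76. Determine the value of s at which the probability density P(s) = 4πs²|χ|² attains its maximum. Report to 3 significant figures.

Differentiate P(s) = 4πs²|χ|² with respect to s and set to zero.
This gives s = 3·b.
With b = 1.76, the most probable radial distance is 5.280.

s ≈ 5.28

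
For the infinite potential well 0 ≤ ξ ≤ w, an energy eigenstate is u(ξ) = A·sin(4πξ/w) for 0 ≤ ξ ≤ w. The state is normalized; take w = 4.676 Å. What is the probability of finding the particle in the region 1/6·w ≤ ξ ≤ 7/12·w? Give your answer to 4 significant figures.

P = ∫_{1/6·w}^{7/12·w} |u(ξ)|² dξ.
The normalization integral ∫|u|²dξ over the whole domain equals w/2·A², and A² cancels in the ratio.
Let t = ξ/w; then A² and the length scale cancel, so P = ∫_{1/6}^{7/12} sin(4·π·t)^2 dt ÷ ∫_{0}^{1} sin(4·π·t)^2 dt.
Using ∫ sin(4·π·t)^2 dt = t/2 - sin(4·π·t)·cos(4·π·t)/(8·π), the numerator is -√(3)/(16·π) + 5/24 and the denominator is 1/2.
Taking the ratio, P = -√(3)/(8·π) + 5/12.

P ≈ 0.3478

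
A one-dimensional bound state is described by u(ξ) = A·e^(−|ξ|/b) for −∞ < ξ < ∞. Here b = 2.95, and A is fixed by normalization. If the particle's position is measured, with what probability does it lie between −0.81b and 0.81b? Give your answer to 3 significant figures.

P ≈ 0.802

|u|² is the probability density, so P = ∫_{−0.81b}^{0.81b} |u|² dξ.
With A² fixed by ∫|u|² = 1, i.e. A² = (b)^(−1), substitute and integrate.
By symmetry take twice the ξ ≥ 0 contribution in numerator and denominator; the 2's cancel. Let t = ξ/b; then A² and the length scale cancel, so P = ∫_{0}^{0.81} e^(-2·t) dt ÷ ∫_{0}^{∞} e^(-2·t) dt.
An antiderivative of e^(-2·t) is -e^(-2·t)/2; evaluating from 0 to 0.81 gives 1/2 - e^(-81/50)/2, while the full integral is 1/2.
Taking the ratio, P = 0.8021.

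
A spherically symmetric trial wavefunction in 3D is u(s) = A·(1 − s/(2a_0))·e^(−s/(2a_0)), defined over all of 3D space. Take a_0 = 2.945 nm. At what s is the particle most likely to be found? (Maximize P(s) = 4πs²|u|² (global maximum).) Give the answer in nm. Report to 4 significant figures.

s ≈ 15.42 nm

Differentiate P(s) = 4πs²|u|² with respect to s and set to zero.
Solving yields s = a_0·(√(5) + 3).
With a_0 = 2.945, the most probable radial distance is 15.420 nm.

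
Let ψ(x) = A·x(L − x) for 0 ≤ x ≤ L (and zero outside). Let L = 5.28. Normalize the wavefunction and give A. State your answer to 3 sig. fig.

Require ∫ |ψ|² dx = 1 over the whole domain.
Expanding the polynomial and integrating term by term, with ψ = A·x(L − x), the integral evaluates to A²·[L^5/30].
Hence A² = 1/[L^5/30].
With L = 5.28: A² = 0.007311 and A = 0.08550.

A ≈ 0.0855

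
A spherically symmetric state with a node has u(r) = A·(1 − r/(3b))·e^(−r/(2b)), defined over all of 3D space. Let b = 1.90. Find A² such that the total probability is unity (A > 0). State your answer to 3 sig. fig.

Require ∫ |u|² 4πr² dr = 1 over the whole domain.
Using ∫₀^∞ rⁿ e^(−αr) dr = n!/αⁿ⁺¹, with u = A·(1 − r/(3b))·e^(−r/(2b)), the integral evaluates to A²·[8·π·b^3/3].
Setting this equal to 1 gives A² = 1/(8·π·b^3/3).
Substituting b = 1.90 gives A² = 0.01740, so A = 0.1319.

A^2 ≈ 0.0174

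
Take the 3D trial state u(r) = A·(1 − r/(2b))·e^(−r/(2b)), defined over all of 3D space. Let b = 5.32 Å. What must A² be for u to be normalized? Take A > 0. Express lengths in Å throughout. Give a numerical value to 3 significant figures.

A^2 ≈ 0.000264 Å^(-3)

The normalization condition is ∫|u|² 4πr² dr = 1 from 0 to ∞.
In 3D with spherical symmetry the volume element is 4πr² dr.
With ∫₀^∞ r^4 e^(−αr) dr = 4!/α^5, ∫|u|² 4πr² dr = A²·(8·π·b^3).
So A² = (8·π·b^3)^(−1).
With b = 5.32: A² = 0.0002643 and A = 0.01626.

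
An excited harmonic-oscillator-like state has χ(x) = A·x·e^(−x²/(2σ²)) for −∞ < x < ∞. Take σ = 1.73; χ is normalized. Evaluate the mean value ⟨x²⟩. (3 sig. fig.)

⟨x²⟩ = ∫ x^2 |χ|² dx over the full domain.
Since the A² factors cancel between numerator and denominator, ⟨x²⟩ = 3·σ^2/2.
With σ = 1.73, ⟨x^2⟩ = 4.489.

⟨x^2⟩ ≈ 4.49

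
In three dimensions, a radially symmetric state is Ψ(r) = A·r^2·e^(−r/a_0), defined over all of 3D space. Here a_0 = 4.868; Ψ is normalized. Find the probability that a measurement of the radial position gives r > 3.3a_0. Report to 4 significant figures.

P ≈ 0.5108

With dV = 4πr²dr, the probability is ∫|Ψ|² dV over r > 3.3a_0.
A² is fixed by ∫₀^∞ 4πr²|Ψ|² dr = 1, i.e. A² = (45·π·a_0^7/2)^(−1).
In terms of u = r/a_0 (A², 4π and the length scale all cancel between numerator and denominator), P = [∫_{3.3}^{∞} u^6·e^(-2·u) du] / [∫_{0}^{∞} u^6·e^(-2·u) du].
An antiderivative of u^6·e^(-2·u) is -(4·u^6 + 12·u^5 + 30·u^4 + 60·u^3 + 90·u^2 + 90·u + 45)·e^(-2·u)/8; evaluating from 3.3 to ∞ gives ≈ 2.87347, while the full integral is 45/8.
Taking the ratio yields P = 0.51084.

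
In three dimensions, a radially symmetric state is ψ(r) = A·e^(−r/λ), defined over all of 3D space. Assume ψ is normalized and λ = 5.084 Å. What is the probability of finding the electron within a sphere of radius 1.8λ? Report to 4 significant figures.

P ≈ 0.6973

With dV = 4πr²dr, the probability is ∫|ψ|² dV over r ≤ 1.8λ.
A² is fixed by ∫₀^∞ 4πr²|ψ|² dr = 1, i.e. A² = (π·λ^3)^(−1).
Let u = r/λ; then A², 4π and the length scale all cancel, so P = ∫_{0}^{1.8} u^2·e^(-2·u) du ÷ ∫_{0}^{∞} u^2·e^(-2·u) du.
Using ∫ u^2·e^(-2·u) du = -(2·u^2 + 2·u + 1)·e^(-2·u)/4, the numerator is 1/4 - 277·e^(-18/5)/100 and the denominator is 1/4.
This evaluates to P = 0.69725.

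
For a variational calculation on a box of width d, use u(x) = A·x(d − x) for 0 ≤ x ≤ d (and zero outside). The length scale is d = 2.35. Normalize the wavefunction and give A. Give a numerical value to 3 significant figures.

We need A² ∫|f|² dx = 1, taking the integral from 0 to d.
Expanding the polynomial and integrating term by term, with u = A·x(d − x), the integral evaluates to A²·[d^5/30].
Hence A² = 1/[d^5/30].
Plugging in d = 2.35 yields A = 0.6470.

A ≈ 0.647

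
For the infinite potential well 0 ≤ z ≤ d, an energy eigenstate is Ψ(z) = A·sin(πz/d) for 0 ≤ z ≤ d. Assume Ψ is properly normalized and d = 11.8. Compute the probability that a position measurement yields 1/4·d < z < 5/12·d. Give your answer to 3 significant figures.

P ≈ 0.246

|Ψ|² is the probability density, so P = ∫_{1/4·d}^{5/12·d} |Ψ|² dz.
With A² fixed by ∫|Ψ|² = 1, i.e. A² = (d/2)^(−1), substitute and integrate.
Let u = z/d; then A² and the length scale cancel, so P = ∫_{1/4}^{5/12} sin(π·u)^2 du ÷ ∫_{0}^{1} sin(π·u)^2 du.
An antiderivative of sin(π·u)^2 is u/2 - sin(2·π·u)/(4·π); evaluating from 1/4 to 5/12 gives 1/(8·π) + 1/12, while the full integral is 1/2.
This works out to P = (3 + 2·π)/(12·π).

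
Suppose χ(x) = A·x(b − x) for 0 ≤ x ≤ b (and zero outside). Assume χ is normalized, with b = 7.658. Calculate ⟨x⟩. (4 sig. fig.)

The expectation value is the |χ|²-weighted average of x: ∫ x|χ|² dx.
Expanding the polynomial and integrating term by term, since the A² factors cancel between numerator and denominator, ⟨x⟩ = b/2.
Putting b = 7.658 gives 3.8290.

⟨x⟩ ≈ 3.829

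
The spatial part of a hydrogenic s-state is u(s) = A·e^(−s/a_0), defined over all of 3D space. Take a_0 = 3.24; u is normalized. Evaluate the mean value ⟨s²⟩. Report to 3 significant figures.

⟨s²⟩ = ∫ s^2 |u|² 4πs² ds over the full domain.
Since the A² factors cancel between numerator and denominator, ⟨s²⟩ = 3·a_0^2.
Putting a_0 = 3.24 gives 31.49.

⟨s^2⟩ ≈ 31.5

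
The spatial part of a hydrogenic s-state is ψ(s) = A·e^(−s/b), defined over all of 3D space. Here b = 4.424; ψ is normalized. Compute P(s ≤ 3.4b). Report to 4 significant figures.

P ≈ 0.9656

P = ∫ |ψ|² 4πs² ds over s ≤ 3.4b.
The full normalization integral is A²·[π·b^3] = 1, fixing A².
Let u = s/b; then A², 4π and the length scale all cancel, so P = ∫_{0}^{3.4} u^2·e^(-2·u) du ÷ ∫_{0}^{∞} u^2·e^(-2·u) du.
An antiderivative of u^2·e^(-2·u) is -(2·u^2 + 2·u + 1)·e^(-2·u)/4; evaluating from 0 to 3.4 gives 1/4 - 773·e^(-34/5)/100, while the full integral is 1/4.
This evaluates to P = 0.96556.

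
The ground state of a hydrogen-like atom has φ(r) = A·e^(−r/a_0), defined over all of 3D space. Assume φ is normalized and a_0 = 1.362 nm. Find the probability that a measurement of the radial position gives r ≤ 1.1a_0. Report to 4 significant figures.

P ≈ 0.3773

P = ∫ |φ|² 4πr² dr over r ≤ 1.1a_0.
Normalization gives A² = 1/(π·a_0^3).
Substituting u = r/a_0, A², 4π and the length scale all cancel in the ratio: P = ∫_{0}^{1.1} u^2·e^(-2·u) du / ∫_{0}^{∞} u^2·e^(-2·u) du.
Using ∫ u^2·e^(-2·u) du = -(2·u^2 + 2·u + 1)·e^(-2·u)/4, the numerator is 1/4 - 281·e^(-11/5)/200 and the denominator is 1/4.
Taking the ratio yields P = 0.37729.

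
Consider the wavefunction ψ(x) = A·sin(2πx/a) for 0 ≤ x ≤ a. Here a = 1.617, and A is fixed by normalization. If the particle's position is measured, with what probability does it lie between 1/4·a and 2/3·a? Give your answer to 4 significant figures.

P ≈ 0.3478

|ψ|² is the probability density, so P = ∫_{1/4·a}^{2/3·a} |ψ|² dx.
Since A² = 1/(a/2), this is the region integral divided by the full normalization integral.
In terms of u = x/a (A² and the length scale cancel between numerator and denominator), P = [∫_{1/4}^{2/3} sin(2·π·u)^2 du] / [∫_{0}^{1} sin(2·π·u)^2 du].
Using ∫ sin(2·π·u)^2 du = u/2 - sin(4·π·u)/(8·π), the numerator is -√(3)/(16·π) + 5/24 and the denominator is 1/2.
Evaluating gives P = -√(3)/(8·π) + 5/12.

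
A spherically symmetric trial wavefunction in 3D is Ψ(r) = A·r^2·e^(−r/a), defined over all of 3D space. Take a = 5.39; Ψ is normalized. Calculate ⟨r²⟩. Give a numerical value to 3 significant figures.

By definition ⟨r²⟩ = ∫ r^2 |Ψ(r)|² 4πr² dr.
Recall ∫₀^∞ r^m e^(−r/β) dr = m!·β^(m+1), since the A² factors cancel between numerator and denominator, ⟨r²⟩ = 14·a^2.
Putting a = 5.39 gives 406.7.

⟨r^2⟩ ≈ 407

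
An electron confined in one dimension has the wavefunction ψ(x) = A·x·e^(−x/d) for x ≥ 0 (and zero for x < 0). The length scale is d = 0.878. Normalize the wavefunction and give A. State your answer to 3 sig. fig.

Normalization requires ∫|ψ|² dx = 1, integrated from 0 to ∞.
With ∫₀^∞ x^2 e^(−αx) dx = 2!/α^3, carrying out the integral gives A² · d^3/4.
Setting this equal to 1 gives A² = 1/(d^3/4).
With d = 0.878: A² = 5.910 and A = 2.431.

A ≈ 2.43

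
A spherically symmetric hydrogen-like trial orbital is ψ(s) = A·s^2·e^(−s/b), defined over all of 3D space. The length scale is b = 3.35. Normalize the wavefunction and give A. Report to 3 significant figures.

A ≈ 0.00173

We need A² ∫|f|² 4πs² ds = 1, taking the integral from 0 to ∞.
Carrying out the integral gives A² · 45·π·b^7/2.
Plugging in b = 3.35 yields A = 0.001729.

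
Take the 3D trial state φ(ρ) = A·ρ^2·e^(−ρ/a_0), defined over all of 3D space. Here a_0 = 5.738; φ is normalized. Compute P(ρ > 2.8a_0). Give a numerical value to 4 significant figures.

P ≈ 0.6703

P = ∫ |φ|² 4πρ² dρ over ρ > 2.8a_0.
A² is fixed by ∫₀^∞ 4πρ²|φ|² dρ = 1, i.e. A² = (45·π·a_0^7/2)^(−1).
Let u = ρ/a_0; then A², 4π and the length scale all cancel, so P = ∫_{2.8}^{∞} u^6·e^(-2·u) du ÷ ∫_{0}^{∞} u^6·e^(-2·u) du.
With ∫ u^6·e^(-2·u) du = -(4·u^6 + 12·u^5 + 30·u^4 + 60·u^3 + 90·u^2 + 90·u + 45)·e^(-2·u)/8 + C, the region integral is ≈ 3.77020 and the full one is 45/8.
This evaluates to P = 0.67026.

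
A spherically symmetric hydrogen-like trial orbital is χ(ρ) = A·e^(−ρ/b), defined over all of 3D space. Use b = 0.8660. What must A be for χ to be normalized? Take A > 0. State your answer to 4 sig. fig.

A ≈ 0.7001

The normalization condition is ∫|χ|² 4πρ² dρ = 1 from 0 to ∞.
Recall ∫₀^∞ ρ^m e^(−ρ/β) dρ = m!·β^(m+1), the integral (without the A² prefactor) comes out to π·b^3.
So A² = (π·b^3)^(−1).
Substituting b = 0.8660 gives A² = 0.49011, so A = 0.70008.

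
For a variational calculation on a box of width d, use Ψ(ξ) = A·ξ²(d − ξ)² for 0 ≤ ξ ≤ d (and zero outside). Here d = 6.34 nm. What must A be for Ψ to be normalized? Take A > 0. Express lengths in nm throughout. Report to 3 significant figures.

A ≈ 0.00617 nm^(-9/2)

Require ∫ |Ψ|² dξ = 1 over the whole domain.
Expanding the polynomial and integrating term by term, ∫|Ψ|² dξ = A²·(d^9/630).
So A² = (d^9/630)^(−1).
With d = 6.34: A² = 0.00003807 and A = 0.006170.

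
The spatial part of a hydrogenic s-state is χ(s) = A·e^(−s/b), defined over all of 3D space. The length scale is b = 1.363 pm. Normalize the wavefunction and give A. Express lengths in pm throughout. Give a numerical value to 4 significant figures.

Require ∫ |χ|² 4πs² ds = 1 over the whole domain.
In 3D with spherical symmetry the volume element is 4πs² ds.
Recall ∫₀^∞ s^m e^(−s/β) ds = m!·β^(m+1), the integral (without the A² prefactor) comes out to π·b^3.
With b = 1.363: A² = 0.12571 and A = 0.35455.

A ≈ 0.3546 pm^(-3/2)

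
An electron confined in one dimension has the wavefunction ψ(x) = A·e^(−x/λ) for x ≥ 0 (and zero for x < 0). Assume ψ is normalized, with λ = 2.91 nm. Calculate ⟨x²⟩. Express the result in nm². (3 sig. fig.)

By definition ⟨x²⟩ = ∫ x^2 |ψ(x)|² dx.
Since the A² factors cancel between numerator and denominator, ⟨x²⟩ = λ^2/2.
Putting λ = 2.91 gives 4.234.

⟨x^2⟩ ≈ 4.23 nm^2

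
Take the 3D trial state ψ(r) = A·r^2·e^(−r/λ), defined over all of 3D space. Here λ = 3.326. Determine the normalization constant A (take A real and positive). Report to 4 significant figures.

A ≈ 0.001773

We need A² ∫|f|² 4πr² dr = 1, taking the integral from 0 to ∞.
(Spherical symmetry: dV = 4πr² dr.)
Using ∫₀^∞ rⁿ e^(−αr) dr = n!/αⁿ⁺¹, the integral (without the A² prefactor) comes out to 45·π·λ^7/2.
So A² = (45·π·λ^7/2)^(−1).
Plugging in λ = 3.326 yields A = 0.0017726.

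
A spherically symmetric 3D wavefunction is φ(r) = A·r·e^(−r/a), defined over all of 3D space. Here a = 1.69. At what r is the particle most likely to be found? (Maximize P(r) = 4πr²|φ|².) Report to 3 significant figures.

Differentiate P(r) = 4πr²|φ|² with respect to r and set to zero.
This gives r = 2·a.
With a = 1.69, the most probable radial distance is 3.380.

r ≈ 3.38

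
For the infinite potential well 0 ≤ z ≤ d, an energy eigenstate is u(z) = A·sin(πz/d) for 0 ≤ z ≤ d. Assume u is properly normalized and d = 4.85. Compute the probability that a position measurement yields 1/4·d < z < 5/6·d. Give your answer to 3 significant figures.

P = ∫_{1/4·d}^{5/6·d} |u(z)|² dz.
The normalization integral ∫|u|²dz over the whole domain equals d/2·A², and A² cancels in the ratio.
Let t = z/d; then A² and the length scale cancel, so P = ∫_{1/4}^{5/6} sin(π·t)^2 dt ÷ ∫_{0}^{1} sin(π·t)^2 dt.
With ∫ sin(π·t)^2 dt = t/2 - sin(2·π·t)/(4·π) + C, the region integral is √(3)/(8·π) + 1/(4·π) + 7/24 and the full one is 1/2.
This works out to P = (3·√(3) + 6 + 7·π)/(12·π).

P ≈ 0.880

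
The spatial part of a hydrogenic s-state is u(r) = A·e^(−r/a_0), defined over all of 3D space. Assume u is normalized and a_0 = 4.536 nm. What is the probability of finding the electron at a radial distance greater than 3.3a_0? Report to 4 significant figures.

Integrate the radial probability density 4πr²|u|² over r > 3.3a_0.
A² is fixed by ∫₀^∞ 4πr²|u|² dr = 1, i.e. A² = (π·a_0^3)^(−1).
In terms of t = r/a_0 (A², 4π and the length scale all cancel between numerator and denominator), P = [∫_{3.3}^{∞} t^2·e^(-2·t) dt] / [∫_{0}^{∞} t^2·e^(-2·t) dt].
Using ∫ t^2·e^(-2·t) dt = -(2·t^2 + 2·t + 1)·e^(-2·t)/4, the numerator is 1469·e^(-33/5)/200 and the denominator is 1/4.
This evaluates to P = 0.039968.

P ≈ 0.03997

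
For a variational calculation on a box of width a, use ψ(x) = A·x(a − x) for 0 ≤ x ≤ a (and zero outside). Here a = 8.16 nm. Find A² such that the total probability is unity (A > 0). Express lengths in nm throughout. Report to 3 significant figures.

A^2 ≈ 0.000829 nm^(-5)

Normalization requires ∫|ψ|² dx = 1, integrated from 0 to a.
Expanding the polynomial and integrating term by term, ∫|ψ|² dx = A²·(a^5/30).
Setting this equal to 1 gives A² = 1/(a^5/30).
Plugging in a = 8.16 yields A = 0.02880.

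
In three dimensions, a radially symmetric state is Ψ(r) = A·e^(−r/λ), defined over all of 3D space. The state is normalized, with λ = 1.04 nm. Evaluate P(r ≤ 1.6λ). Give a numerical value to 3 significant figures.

P ≈ 0.620

Integrate the radial probability density 4πr²|Ψ|² over r ≤ 1.6λ.
A² is fixed by ∫₀^∞ 4πr²|Ψ|² dr = 1, i.e. A² = (π·λ^3)^(−1).
Substituting u = r/λ, A², 4π and the length scale all cancel in the ratio: P = ∫_{0}^{1.6} u^2·e^(-2·u) du / ∫_{0}^{∞} u^2·e^(-2·u) du.
With ∫ u^2·e^(-2·u) du = -(2·u^2 + 2·u + 1)·e^(-2·u)/4 + C, the region integral is 1/4 - 233·e^(-16/5)/100 and the full one is 1/4.
The region integral divided by the full integral gives P = 0.6201.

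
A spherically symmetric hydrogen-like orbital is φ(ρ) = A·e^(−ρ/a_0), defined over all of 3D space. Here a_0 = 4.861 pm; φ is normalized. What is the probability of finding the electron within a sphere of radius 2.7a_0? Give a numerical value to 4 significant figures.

With dV = 4πρ²dρ, the probability is ∫|φ|² dV over ρ ≤ 2.7a_0.
A² is fixed by ∫₀^∞ 4πρ²|φ|² dρ = 1, i.e. A² = (π·a_0^3)^(−1).
Substituting u = ρ/a_0, A², 4π and the length scale all cancel in the ratio: P = ∫_{0}^{2.7} u^2·e^(-2·u) du / ∫_{0}^{∞} u^2·e^(-2·u) du.
With ∫ u^2·e^(-2·u) du = -(2·u^2 + 2·u + 1)·e^(-2·u)/4 + C, the region integral is 1/4 - 1049·e^(-27/5)/200 and the full one is 1/4.
Taking the ratio yields P = 0.90524.

P ≈ 0.9052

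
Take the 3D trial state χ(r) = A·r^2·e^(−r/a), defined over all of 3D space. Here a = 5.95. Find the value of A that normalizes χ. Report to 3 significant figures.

Require ∫ |χ|² 4πr² dr = 1 over the whole domain.
The angular integral contributes 4π, leaving ∫₀^∞ r²|χ|² dr.
With ∫₀^∞ r^6 e^(−αr) dr = 6!/α^7, ∫|χ|² 4πr² dr = A²·(45·π·a^7/2).
With a = 5.95: A² = 5.359E-8 and A = 0.0002315.

A ≈ 0.000231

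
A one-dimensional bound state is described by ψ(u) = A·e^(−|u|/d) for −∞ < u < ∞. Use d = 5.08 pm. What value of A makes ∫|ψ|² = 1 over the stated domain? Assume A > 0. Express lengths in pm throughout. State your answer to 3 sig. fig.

Normalization requires ∫|ψ|² du = 1, integrated from −∞ to ∞.
Recall ∫₀^∞ u^m e^(−u/β) du = m!·β^(m+1), the integral (without the A² prefactor) comes out to d.
Hence A² = 1/[d].
Plugging in d = 5.08 yields A = 0.4437.

A ≈ 0.444 pm^(-1/2)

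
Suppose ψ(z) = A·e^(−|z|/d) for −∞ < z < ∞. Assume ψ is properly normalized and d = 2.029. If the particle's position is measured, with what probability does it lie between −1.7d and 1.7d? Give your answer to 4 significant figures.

P = ∫_{−1.7d}^{1.7d} |ψ(z)|² dz.
Since A² = 1/(d), this is the region integral divided by the full normalization integral.
Both integrals are even about z = 0, so only the z ≥ 0 halves are needed (the factors of 2 cancel). Let u = z/d; then A² and the length scale cancel, so P = ∫_{0}^{1.7} e^(-2·u) du ÷ ∫_{0}^{∞} e^(-2·u) du.
An antiderivative of e^(-2·u) is -e^(-2·u)/2; evaluating from 0 to 1.7 gives 1/2 - e^(-17/5)/2, while the full integral is 1/2.
Evaluating gives P = 0.96663.

P ≈ 0.9666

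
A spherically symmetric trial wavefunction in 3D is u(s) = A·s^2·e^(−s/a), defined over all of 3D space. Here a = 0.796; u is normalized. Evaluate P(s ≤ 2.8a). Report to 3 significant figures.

P ≈ 0.330

With dV = 4πs²ds, the probability is ∫|u|² dV over s ≤ 2.8a.
A² is fixed by ∫₀^∞ 4πs²|u|² ds = 1, i.e. A² = (45·π·a^7/2)^(−1).
Substituting t = s/a, A², 4π and the length scale all cancel in the ratio: P = ∫_{0}^{2.8} t^6·e^(-2·t) dt / ∫_{0}^{∞} t^6·e^(-2·t) dt.
An antiderivative of t^6·e^(-2·t) is -(4·t^6 + 12·t^5 + 30·t^4 + 60·t^3 + 90·t^2 + 90·t + 45)·e^(-2·t)/8; evaluating from 0 to 2.8 gives ≈ 1.8548, while the full integral is 45/8.
The region integral divided by the full integral gives P = 0.3297.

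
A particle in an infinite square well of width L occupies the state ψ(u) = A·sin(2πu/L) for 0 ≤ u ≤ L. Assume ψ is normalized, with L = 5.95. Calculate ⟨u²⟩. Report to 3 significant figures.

⟨u^2⟩ ≈ 11.4

The expectation value is the |ψ|²-weighted average of u^2: ∫ u^2|ψ|² du.
Since the A² factors cancel between numerator and denominator, ⟨u²⟩ = -L^2/(8·π^2) + L^2/3.
Putting L = 5.95 gives 11.35.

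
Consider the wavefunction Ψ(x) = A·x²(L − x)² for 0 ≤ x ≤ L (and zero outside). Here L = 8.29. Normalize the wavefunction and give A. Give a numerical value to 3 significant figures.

Normalization requires ∫|Ψ|² dx = 1, integrated from 0 to L.
Expanding the polynomial and integrating term by term, carrying out the integral gives A² · L^9/630.
Setting this equal to 1 gives A² = 1/(L^9/630).
Substituting L = 8.29 gives A² = 0.000003407, so A = 0.001846.

A ≈ 0.00185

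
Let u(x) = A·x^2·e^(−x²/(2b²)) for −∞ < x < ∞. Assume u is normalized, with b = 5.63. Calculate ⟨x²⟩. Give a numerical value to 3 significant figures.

⟨x^2⟩ ≈ 79.2

⟨x²⟩ = ∫ x^2 |u|² dx over the full domain.
Differentiating ∫e^(−αx²) dx = √(π/α) under α to get the higher moments, the ratio of the moment integral to the normalization integral gives ⟨x²⟩ = 5·b^2/2.
Putting b = 5.63 gives 79.24.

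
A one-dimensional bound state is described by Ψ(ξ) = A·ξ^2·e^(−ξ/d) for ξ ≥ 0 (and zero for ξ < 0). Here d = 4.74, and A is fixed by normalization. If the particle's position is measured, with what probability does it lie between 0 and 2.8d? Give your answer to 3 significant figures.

P ≈ 0.658

The probability is P = ∫ |Ψ|² dξ over [0, 2.8d].
Since A² = 1/(3·d^5/4), this is the region integral divided by the full normalization integral.
Let u = ξ/d; then A² and the length scale cancel, so P = ∫_{0}^{2.8} u^4·e^(-2·u) du ÷ ∫_{0}^{∞} u^4·e^(-2·u) du.
An antiderivative of u^4·e^(-2·u) is -(u^4/2 + u^3 + 3·u^2/2 + 3·u/2 + 3/4)·e^(-2·u); evaluating from 0 to 2.8 gives ≈ 0.49339, while the full integral is 3/4.
This works out to P = 0.6578.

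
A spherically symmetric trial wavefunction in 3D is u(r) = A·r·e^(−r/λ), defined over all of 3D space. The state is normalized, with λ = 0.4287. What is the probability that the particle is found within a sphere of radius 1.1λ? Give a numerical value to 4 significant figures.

Integrate the radial probability density 4πr²|u|² over r ≤ 1.1λ.
The full normalization integral is A²·[3·π·λ^5] = 1, fixing A².
Let t = r/λ; then A², 4π and the length scale all cancel, so P = ∫_{0}^{1.1} t^4·e^(-2·t) dt ÷ ∫_{0}^{∞} t^4·e^(-2·t) dt.
Using ∫ t^4·e^(-2·t) dt = -(t^4/2 + t^3 + 3·t^2/2 + 3·t/2 + 3/4)·e^(-2·t), the numerator is ≈ 0.0543722 and the denominator is 3/4.
This evaluates to P = 0.072496.

P ≈ 0.07250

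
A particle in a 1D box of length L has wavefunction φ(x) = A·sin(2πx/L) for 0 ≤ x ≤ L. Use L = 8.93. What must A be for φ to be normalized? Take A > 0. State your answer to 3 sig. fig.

A ≈ 0.473

Require ∫ |φ|² dx = 1 over the whole domain.
Using sin²θ = (1 − cos 2θ)/2, with φ = A·sin(2πx/L), the integral evaluates to A²·[L/2].
Substituting L = 8.93 gives A² = 0.2240, so A = 0.4732.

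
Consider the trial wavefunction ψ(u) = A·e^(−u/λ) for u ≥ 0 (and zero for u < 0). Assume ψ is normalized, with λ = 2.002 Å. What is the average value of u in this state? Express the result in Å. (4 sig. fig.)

⟨u⟩ ≈ 1.001 Å

⟨u⟩ = ∫ u |ψ|² du over the full domain.
Since the A² factors cancel between numerator and denominator, ⟨u⟩ = λ/2.
Putting λ = 2.002 gives 1.0010.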